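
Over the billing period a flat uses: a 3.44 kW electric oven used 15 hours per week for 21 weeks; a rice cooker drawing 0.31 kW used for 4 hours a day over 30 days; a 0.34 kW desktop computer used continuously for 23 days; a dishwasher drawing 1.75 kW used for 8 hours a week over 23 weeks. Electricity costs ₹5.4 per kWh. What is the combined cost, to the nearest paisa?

electric oven: Runtime = 15 h/week × 21 weeks = 315 h
electric oven: 3.44 kW × 315 h = 1083.6 kWh
rice cooker: Runtime = 4 h/day × 30 days = 120 h
rice cooker: 0.31 kW × 120 h = 37.2 kWh
desktop computer: Runtime = 24 h × 23 = 552 h
desktop computer: 0.34 kW × 552 h = 187.68 kWh
dishwasher: Runtime = 8 h/week × 23 weeks = 184 h
dishwasher: 1.75 kW × 184 h = 322 kWh
Total energy = 1630.48 kWh
Cost = 1630.48 × ₹5.4 = ₹8804.59

₹8804.59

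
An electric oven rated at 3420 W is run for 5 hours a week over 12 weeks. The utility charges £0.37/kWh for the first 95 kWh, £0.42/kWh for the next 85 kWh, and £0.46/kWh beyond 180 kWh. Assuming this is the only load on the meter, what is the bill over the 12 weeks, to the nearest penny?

£82.44

Runtime = 5 h/week × 12 weeks = 60 h
Energy = 3.42 kW × 60 h = 205.2 kWh
Tier 1 (0–95 kWh): 95 × £0.37 = £35.15
Tier 2 (95–180 kWh): 85 × £0.42 = £35.7
Above 180 kWh: 25.2 × £0.46 = £11.592
Bill = £82.44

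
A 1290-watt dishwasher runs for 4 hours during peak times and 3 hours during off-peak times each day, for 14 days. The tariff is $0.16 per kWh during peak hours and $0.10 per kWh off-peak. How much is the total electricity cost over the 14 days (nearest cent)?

Peak energy = 1.29 kW × 4 h × 14 = 72.24 kWh
Off-peak energy = 1.29 kW × 3 h × 14 = 54.18 kWh
Cost = 72.24 × $0.16 + 54.18 × $0.10 = $11.5584 + $5.418 = $16.98

$16.98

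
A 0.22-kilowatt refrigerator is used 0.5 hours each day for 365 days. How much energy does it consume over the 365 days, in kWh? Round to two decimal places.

40.15 kWh

Runtime = 0.5 h/day × 365 days = 182.5 h
Energy = 0.22 kW × 182.5 h = 40.15 kWh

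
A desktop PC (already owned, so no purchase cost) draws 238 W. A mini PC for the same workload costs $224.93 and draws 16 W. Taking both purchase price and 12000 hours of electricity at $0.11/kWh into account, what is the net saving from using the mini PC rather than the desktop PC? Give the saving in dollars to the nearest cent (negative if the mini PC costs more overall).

desktop PC: $0.00 + (238/1000) kW × 12000 h × $0.11 = $0.00 + $314.16 = $314.16
mini PC: $224.93 + (16/1000) kW × 12000 h × $0.11 = $224.93 + $21.12 = $246.05
Saving = $314.16 − $246.05 = $68.11

$68.11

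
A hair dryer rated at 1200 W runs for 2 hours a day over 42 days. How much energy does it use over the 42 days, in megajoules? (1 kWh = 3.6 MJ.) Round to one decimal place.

Runtime = 2 h/day × 42 days = 84 h
Energy = 1.2 kW × 84 h = 100.8 kWh
= 100.8 × 3.6 MJ = 362.9 MJ

362.9 MJ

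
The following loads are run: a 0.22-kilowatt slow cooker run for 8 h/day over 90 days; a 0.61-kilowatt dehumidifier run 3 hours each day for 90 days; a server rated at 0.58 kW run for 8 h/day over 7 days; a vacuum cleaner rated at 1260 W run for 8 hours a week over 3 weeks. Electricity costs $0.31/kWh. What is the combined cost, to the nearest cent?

$119.60

slow cooker: Runtime = 8 h/day × 90 days = 720 h
slow cooker: 0.22 kW × 720 h = 158.4 kWh
dehumidifier: Runtime = 3 h/day × 90 days = 270 h
dehumidifier: 0.61 kW × 270 h = 164.7 kWh
server: Runtime = 8 h/day × 7 days = 56 h
server: 0.58 kW × 56 h = 32.48 kWh
vacuum cleaner: Runtime = 8 h/week × 3 weeks = 24 h
vacuum cleaner: 1.26 kW × 24 h = 30.24 kWh
Total energy = 385.82 kWh
Cost = 385.82 × $0.31 = $119.60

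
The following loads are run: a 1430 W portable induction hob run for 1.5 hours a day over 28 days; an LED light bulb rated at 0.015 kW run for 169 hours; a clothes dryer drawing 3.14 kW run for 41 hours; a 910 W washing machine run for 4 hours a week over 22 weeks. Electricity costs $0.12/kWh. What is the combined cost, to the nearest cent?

portable induction hob: Runtime = 1.5 h/day × 28 days = 42 h
portable induction hob: 1.43 kW × 42 h = 60.06 kWh
LED light bulb: 0.015 kW × 169 h = 2.535 kWh
clothes dryer: 3.14 kW × 41 h = 128.74 kWh
washing machine: Runtime = 4 h/week × 22 weeks = 88 h
washing machine: 0.91 kW × 88 h = 80.08 kWh
Total energy = 271.415 kWh
Cost = 271.415 × $0.12 = $32.57

$32.57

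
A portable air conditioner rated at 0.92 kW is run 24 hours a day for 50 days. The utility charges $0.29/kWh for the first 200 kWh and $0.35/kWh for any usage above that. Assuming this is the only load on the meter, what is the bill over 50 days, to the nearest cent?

$374.40

Runtime = 24 h × 50 = 1200 h
Energy = 0.92 kW × 1200 h = 1104 kWh
Tier 1 (0–200 kWh): 200 × $0.29 = $58
Above 200 kWh: 904 × $0.35 = $316.4
Bill = $374.40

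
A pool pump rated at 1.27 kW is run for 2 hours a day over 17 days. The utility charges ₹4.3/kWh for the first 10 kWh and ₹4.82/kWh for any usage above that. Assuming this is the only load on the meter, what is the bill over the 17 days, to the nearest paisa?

Runtime = 2 h/day × 17 days = 34 h
Energy = 1.27 kW × 34 h = 43.18 kWh
Tier 1 (0–10 kWh): 10 × ₹4.3 = ₹43
Above 10 kWh: 33.18 × ₹4.82 = ₹159.9276
Bill = ₹202.93

₹202.93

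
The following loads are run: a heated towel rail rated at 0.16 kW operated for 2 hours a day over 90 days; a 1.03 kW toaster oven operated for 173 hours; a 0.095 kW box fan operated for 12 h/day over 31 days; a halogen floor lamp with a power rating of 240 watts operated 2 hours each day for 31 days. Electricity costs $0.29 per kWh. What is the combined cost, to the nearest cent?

heated towel rail: Runtime = 2 h/day × 90 days = 180 h
heated towel rail: 0.16 kW × 180 h = 28.8 kWh
toaster oven: 1.03 kW × 173 h = 178.19 kWh
box fan: Runtime = 12 h/day × 31 days = 372 h
box fan: 0.095 kW × 372 h = 35.34 kWh
halogen floor lamp: Runtime = 2 h/day × 31 days = 62 h
halogen floor lamp: 0.24 kW × 62 h = 14.88 kWh
Total energy = 257.21 kWh
Cost = 257.21 × $0.29 = $74.59

$74.59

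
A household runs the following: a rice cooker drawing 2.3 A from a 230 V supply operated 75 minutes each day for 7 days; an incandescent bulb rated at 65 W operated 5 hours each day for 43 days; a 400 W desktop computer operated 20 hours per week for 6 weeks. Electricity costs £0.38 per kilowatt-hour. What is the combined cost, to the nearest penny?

£25.31

rice cooker: Power = 2.3 A × 230 V = 529 W = 0.529 kW
rice cooker: Runtime = 75 min × 7 = 525 min = 8.75 h
rice cooker: 0.529 kW × 8.75 h = 4.62875 kWh
incandescent bulb: Runtime = 5 h/day × 43 days = 215 h
incandescent bulb: 0.065 kW × 215 h = 13.975 kWh
desktop computer: Runtime = 20 h/week × 6 weeks = 120 h
desktop computer: 0.4 kW × 120 h = 48 kWh
Total energy = 66.60375 kWh
Cost = 66.60375 × £0.38 = £25.31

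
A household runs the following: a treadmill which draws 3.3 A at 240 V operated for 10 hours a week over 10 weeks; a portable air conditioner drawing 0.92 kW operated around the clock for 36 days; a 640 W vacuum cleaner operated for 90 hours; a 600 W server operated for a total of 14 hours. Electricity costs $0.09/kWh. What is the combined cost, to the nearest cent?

treadmill: Power = 3.3 A × 240 V = 792 W = 0.792 kW
treadmill: Runtime = 10 h/week × 10 weeks = 100 h
treadmill: 0.792 kW × 100 h = 79.2 kWh
portable air conditioner: Runtime = 24 h × 36 = 864 h
portable air conditioner: 0.92 kW × 864 h = 794.88 kWh
vacuum cleaner: 0.64 kW × 90 h = 57.6 kWh
server: 0.6 kW × 14 h = 8.4 kWh
Total energy = 940.08 kWh
Cost = 940.08 × $0.09 = $84.61

$84.61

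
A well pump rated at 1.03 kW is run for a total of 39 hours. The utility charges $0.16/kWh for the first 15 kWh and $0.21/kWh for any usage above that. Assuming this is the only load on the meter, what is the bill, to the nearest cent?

$7.69

Energy = 1.03 kW × 39 h = 40.17 kWh
Tier 1 (0–15 kWh): 15 × $0.16 = $2.4
Above 15 kWh: 25.17 × $0.21 = $5.2857
Bill = $7.69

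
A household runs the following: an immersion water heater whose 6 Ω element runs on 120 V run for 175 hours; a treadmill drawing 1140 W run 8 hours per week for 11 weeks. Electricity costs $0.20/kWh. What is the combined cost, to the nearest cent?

immersion water heater: Power = V²/R = 120²/6 = 2400 W = 2.4 kW
immersion water heater: 2.4 kW × 175 h = 420 kWh
treadmill: Runtime = 8 h/week × 11 weeks = 88 h
treadmill: 1.14 kW × 88 h = 100.32 kWh
Total energy = 520.32 kWh
Cost = 520.32 × $0.20 = $104.06

$104.06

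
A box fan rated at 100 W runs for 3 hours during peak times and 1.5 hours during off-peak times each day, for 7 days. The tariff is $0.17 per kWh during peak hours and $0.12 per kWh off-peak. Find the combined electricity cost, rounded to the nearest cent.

Peak energy = 0.1 kW × 3 h × 7 = 2.1 kWh
Off-peak energy = 0.1 kW × 1.5 h × 7 = 1.05 kWh
Cost = 2.1 × $0.17 + 1.05 × $0.12 = $0.357 + $0.126 = $0.48

$0.48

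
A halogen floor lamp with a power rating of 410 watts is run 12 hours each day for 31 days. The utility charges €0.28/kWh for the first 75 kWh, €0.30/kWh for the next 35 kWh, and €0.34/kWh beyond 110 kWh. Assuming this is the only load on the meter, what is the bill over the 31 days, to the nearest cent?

Runtime = 12 h/day × 31 days = 372 h
Energy = 0.41 kW × 372 h = 152.52 kWh
Tier 1 (0–75 kWh): 75 × €0.28 = €21
Tier 2 (75–110 kWh): 35 × €0.30 = €10.5
Above 110 kWh: 42.52 × €0.34 = €14.4568
Bill = €45.96

€45.96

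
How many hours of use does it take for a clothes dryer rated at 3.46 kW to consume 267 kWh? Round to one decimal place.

Hours = 267 kWh ÷ 3.46 kW = 77.2 h

77.2 h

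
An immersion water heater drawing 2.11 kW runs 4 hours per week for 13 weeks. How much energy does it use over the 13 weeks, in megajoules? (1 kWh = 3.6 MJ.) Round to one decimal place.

Runtime = 4 h/week × 13 weeks = 52 h
Energy = 2.11 kW × 52 h = 109.72 kWh
= 109.72 × 3.6 MJ = 395.0 MJ

395.0 MJ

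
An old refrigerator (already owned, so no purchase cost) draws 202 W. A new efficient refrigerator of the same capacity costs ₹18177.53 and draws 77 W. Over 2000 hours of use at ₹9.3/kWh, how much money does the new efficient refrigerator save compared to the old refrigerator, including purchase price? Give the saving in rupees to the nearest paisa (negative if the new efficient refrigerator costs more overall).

old refrigerator: ₹0.00 + (202/1000) kW × 2000 h × ₹9.3 = ₹0.00 + ₹3757.2 = ₹3757.2
new efficient refrigerator: ₹18177.53 + (77/1000) kW × 2000 h × ₹9.3 = ₹18177.53 + ₹1432.2 = ₹19609.73
Saving = ₹3757.2 − ₹19609.73 = −₹15852.53

-₹15852.53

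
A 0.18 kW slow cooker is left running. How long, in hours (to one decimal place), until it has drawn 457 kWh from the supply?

2538.9 h

Hours = 457 kWh ÷ 0.18 kW = 2538.9 h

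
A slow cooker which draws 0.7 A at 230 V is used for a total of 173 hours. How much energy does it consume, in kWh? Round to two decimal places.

27.85 kWh

Power = 0.7 A × 230 V = 161 W = 0.161 kW
Energy = 0.161 kW × 173 h = 27.853 kWh ≈ 27.85 kWh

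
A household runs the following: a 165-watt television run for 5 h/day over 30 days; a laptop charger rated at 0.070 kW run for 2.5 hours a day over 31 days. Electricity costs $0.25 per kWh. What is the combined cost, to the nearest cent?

$7.54

television: Runtime = 5 h/day × 30 days = 150 h
television: 0.165 kW × 150 h = 24.75 kWh
laptop charger: Runtime = 2.5 h/day × 31 days = 77.5 h
laptop charger: 0.07 kW × 77.5 h = 5.425 kWh
Total energy = 30.175 kWh
Cost = 30.175 × $0.25 = $7.54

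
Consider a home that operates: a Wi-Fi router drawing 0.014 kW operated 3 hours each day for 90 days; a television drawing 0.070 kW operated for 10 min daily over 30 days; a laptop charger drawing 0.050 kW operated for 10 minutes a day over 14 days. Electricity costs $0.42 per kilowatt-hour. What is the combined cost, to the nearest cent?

Wi-Fi router: Runtime = 3 h/day × 90 days = 270 h
Wi-Fi router: 0.014 kW × 270 h = 3.78 kWh
television: Runtime = 10 min × 30 = 300 min = 5 h
television: 0.07 kW × 5 h = 0.35 kWh
laptop charger: Runtime = 10 min × 14 = 140 min = 2.333333… h
laptop charger: 0.05 kW × 2.333333… h = 0.116666… kWh
Total energy = 4.246666… kWh
Cost = 4.246666… × $0.42 = $1.78

$1.78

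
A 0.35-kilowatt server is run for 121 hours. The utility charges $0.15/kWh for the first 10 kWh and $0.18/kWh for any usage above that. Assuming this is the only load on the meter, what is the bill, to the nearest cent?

$7.32

Energy = 0.35 kW × 121 h = 42.35 kWh
Tier 1 (0–10 kWh): 10 × $0.15 = $1.5
Above 10 kWh: 32.35 × $0.18 = $5.823
Bill = $7.32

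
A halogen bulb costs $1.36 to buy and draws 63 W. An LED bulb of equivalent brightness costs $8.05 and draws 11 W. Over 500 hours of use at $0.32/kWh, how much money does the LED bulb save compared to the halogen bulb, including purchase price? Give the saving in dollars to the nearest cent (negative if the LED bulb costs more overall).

$1.63

halogen bulb: $1.36 + (63/1000) kW × 500 h × $0.32 = $1.36 + $10.08 = $11.44
LED bulb: $8.05 + (11/1000) kW × 500 h × $0.32 = $8.05 + $1.76 = $9.81
Saving = $11.44 − $9.81 = $1.63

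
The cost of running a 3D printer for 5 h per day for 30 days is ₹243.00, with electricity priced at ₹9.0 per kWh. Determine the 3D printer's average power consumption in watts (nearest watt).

180 W

Energy = ₹243.00 ÷ ₹9.0/kWh = 27 kWh
Runtime = 5 h/day × 30 days = 150 h
Power = 27 kWh ÷ 150 h = 0.18 kW = 180 W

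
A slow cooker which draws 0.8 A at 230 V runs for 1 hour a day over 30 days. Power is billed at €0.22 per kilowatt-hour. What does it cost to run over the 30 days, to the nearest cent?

Power = 0.8 A × 230 V = 184 W = 0.184 kW
Runtime = 1 h/day × 30 days = 30 h
Energy = 0.184 kW × 30 h = 5.52 kWh
Cost = 5.52 kWh × €0.22/kWh = €1.21

€1.21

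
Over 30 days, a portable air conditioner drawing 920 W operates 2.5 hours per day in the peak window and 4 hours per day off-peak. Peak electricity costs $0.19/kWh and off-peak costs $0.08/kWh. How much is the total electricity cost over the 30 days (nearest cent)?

Peak energy = 0.92 kW × 2.5 h × 30 = 69 kWh
Off-peak energy = 0.92 kW × 4 h × 30 = 110.4 kWh
Cost = 69 × $0.19 + 110.4 × $0.08 = $13.11 + $8.832 = $21.94

$21.94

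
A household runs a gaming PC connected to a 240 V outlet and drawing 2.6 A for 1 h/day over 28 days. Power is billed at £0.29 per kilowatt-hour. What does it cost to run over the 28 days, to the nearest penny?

£5.07

Power = 2.6 A × 240 V = 624 W = 0.624 kW
Runtime = 1 h/day × 28 days = 28 h
Energy = 0.624 kW × 28 h = 17.472 kWh
Cost = 17.472 kWh × £0.29/kWh = £5.07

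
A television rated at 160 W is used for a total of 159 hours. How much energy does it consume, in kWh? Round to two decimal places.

Energy = 0.16 kW × 159 h = 25.44 kWh

25.44 kWh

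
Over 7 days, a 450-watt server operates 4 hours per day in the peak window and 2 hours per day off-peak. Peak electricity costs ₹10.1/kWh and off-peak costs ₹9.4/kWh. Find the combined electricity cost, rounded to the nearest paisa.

Peak energy = 0.45 kW × 4 h × 7 = 12.6 kWh
Off-peak energy = 0.45 kW × 2 h × 7 = 6.3 kWh
Cost = 12.6 × ₹10.1 + 6.3 × ₹9.4 = ₹127.26 + ₹59.22 = ₹186.48

₹186.48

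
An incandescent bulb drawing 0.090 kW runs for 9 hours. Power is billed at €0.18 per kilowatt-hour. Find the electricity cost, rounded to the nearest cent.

Energy = 0.09 kW × 9 h = 0.81 kWh
Cost = 0.81 kWh × €0.18/kWh = €0.15

€0.15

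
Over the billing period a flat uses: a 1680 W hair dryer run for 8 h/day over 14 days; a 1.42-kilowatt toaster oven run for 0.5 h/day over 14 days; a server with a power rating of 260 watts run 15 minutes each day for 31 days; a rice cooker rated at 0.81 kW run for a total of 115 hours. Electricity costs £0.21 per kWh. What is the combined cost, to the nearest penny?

hair dryer: Runtime = 8 h/day × 14 days = 112 h
hair dryer: 1.68 kW × 112 h = 188.16 kWh
toaster oven: Runtime = 0.5 h/day × 14 days = 7 h
toaster oven: 1.42 kW × 7 h = 9.94 kWh
server: Runtime = 15 min × 31 = 465 min = 7.75 h
server: 0.26 kW × 7.75 h = 2.015 kWh
rice cooker: 0.81 kW × 115 h = 93.15 kWh
Total energy = 293.265 kWh
Cost = 293.265 × £0.21 = £61.59

£61.59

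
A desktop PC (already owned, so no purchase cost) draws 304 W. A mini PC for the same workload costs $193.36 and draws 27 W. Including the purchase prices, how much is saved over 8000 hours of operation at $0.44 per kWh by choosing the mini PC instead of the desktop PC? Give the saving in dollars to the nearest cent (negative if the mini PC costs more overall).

desktop PC: $0.00 + (304/1000) kW × 8000 h × $0.44 = $0.00 + $1070.08 = $1070.08
mini PC: $193.36 + (27/1000) kW × 8000 h × $0.44 = $193.36 + $95.04 = $288.4
Saving = $1070.08 − $288.4 = $781.68

$781.68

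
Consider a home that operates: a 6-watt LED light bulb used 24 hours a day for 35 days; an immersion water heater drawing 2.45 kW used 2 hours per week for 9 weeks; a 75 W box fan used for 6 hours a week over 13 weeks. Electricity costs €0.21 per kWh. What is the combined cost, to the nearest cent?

LED light bulb: Runtime = 24 h × 35 = 840 h
LED light bulb: 0.006 kW × 840 h = 5.04 kWh
immersion water heater: Runtime = 2 h/week × 9 weeks = 18 h
immersion water heater: 2.45 kW × 18 h = 44.1 kWh
box fan: Runtime = 6 h/week × 13 weeks = 78 h
box fan: 0.075 kW × 78 h = 5.85 kWh
Total energy = 54.99 kWh
Cost = 54.99 × €0.21 = €11.55

€11.55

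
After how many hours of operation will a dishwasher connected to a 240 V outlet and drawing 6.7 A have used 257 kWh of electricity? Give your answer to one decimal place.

159.8 h

Power = 6.7 A × 240 V = 1608 W = 1.608 kW
Hours = 257 kWh ÷ 1.608 kW = 159.8 h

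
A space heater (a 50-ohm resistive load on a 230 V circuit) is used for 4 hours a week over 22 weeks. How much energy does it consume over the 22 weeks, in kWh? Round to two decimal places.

93.10 kWh

Power = V²/R = 230²/50 = 1058 W = 1.058 kW
Runtime = 4 h/week × 22 weeks = 88 h
Energy = 1.058 kW × 88 h = 93.104 kWh ≈ 93.10 kWh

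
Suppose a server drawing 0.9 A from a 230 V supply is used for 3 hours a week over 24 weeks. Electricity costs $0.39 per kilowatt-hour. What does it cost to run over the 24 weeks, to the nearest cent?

$5.81

Power = 0.9 A × 230 V = 207 W = 0.207 kW
Runtime = 3 h/week × 24 weeks = 72 h
Energy = 0.207 kW × 72 h = 14.904 kWh
Cost = 14.904 kWh × $0.39/kWh = $5.81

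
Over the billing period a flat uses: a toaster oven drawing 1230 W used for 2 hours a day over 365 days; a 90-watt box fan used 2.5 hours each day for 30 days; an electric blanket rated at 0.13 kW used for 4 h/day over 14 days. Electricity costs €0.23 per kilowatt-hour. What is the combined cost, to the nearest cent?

€209.74

toaster oven: Runtime = 2 h/day × 365 days = 730 h
toaster oven: 1.23 kW × 730 h = 897.9 kWh
box fan: Runtime = 2.5 h/day × 30 days = 75 h
box fan: 0.09 kW × 75 h = 6.75 kWh
electric blanket: Runtime = 4 h/day × 14 days = 56 h
electric blanket: 0.13 kW × 56 h = 7.28 kWh
Total energy = 911.93 kWh
Cost = 911.93 × €0.23 = €209.74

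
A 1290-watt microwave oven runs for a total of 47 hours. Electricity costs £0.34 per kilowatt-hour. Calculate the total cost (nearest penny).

Energy = 1.29 kW × 47 h = 60.63 kWh
Cost = 60.63 kWh × £0.34/kWh = £20.61

£20.61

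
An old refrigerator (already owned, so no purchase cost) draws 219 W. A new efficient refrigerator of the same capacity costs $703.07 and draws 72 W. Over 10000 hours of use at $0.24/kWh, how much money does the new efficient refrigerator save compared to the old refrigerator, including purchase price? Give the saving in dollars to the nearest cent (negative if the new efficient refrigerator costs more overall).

-$350.27

old refrigerator: $0.00 + (219/1000) kW × 10000 h × $0.24 = $0.00 + $525.6 = $525.6
new efficient refrigerator: $703.07 + (72/1000) kW × 10000 h × $0.24 = $703.07 + $172.8 = $875.87
Saving = $525.6 − $875.87 = −$350.27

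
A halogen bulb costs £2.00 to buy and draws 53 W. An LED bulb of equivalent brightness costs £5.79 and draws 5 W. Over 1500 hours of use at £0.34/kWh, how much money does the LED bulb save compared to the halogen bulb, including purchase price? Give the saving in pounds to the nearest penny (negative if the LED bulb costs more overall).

£20.69

halogen bulb: £2.00 + (53/1000) kW × 1500 h × £0.34 = £2.00 + £27.03 = £29.03
LED bulb: £5.79 + (5/1000) kW × 1500 h × £0.34 = £5.79 + £2.55 = £8.34
Saving = £29.03 − £8.34 = £20.69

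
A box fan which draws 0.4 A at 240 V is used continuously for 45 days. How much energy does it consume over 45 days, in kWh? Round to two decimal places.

103.68 kWh

Power = 0.4 A × 240 V = 96 W = 0.096 kW
Runtime = 24 h × 45 = 1080 h
Energy = 0.096 kW × 1080 h = 103.68 kWh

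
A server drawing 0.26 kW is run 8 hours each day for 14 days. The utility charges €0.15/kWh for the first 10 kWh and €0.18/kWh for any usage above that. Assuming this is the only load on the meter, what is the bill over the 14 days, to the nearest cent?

Runtime = 8 h/day × 14 days = 112 h
Energy = 0.26 kW × 112 h = 29.12 kWh
Tier 1 (0–10 kWh): 10 × €0.15 = €1.5
Above 10 kWh: 19.12 × €0.18 = €3.4416
Bill = €4.94

€4.94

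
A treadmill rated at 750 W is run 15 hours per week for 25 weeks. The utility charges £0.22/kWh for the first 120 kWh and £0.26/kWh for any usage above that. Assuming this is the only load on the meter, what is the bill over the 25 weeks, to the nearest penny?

Runtime = 15 h/week × 25 weeks = 375 h
Energy = 0.75 kW × 375 h = 281.25 kWh
Tier 1 (0–120 kWh): 120 × £0.22 = £26.4
Above 120 kWh: 161.25 × £0.26 = £41.925
Bill = £68.33

£68.33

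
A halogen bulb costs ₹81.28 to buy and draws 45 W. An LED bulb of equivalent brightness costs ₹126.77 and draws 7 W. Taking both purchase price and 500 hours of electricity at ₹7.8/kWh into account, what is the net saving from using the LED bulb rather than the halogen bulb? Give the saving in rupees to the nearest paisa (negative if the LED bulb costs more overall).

halogen bulb: ₹81.28 + (45/1000) kW × 500 h × ₹7.8 = ₹81.28 + ₹175.5 = ₹256.78
LED bulb: ₹126.77 + (7/1000) kW × 500 h × ₹7.8 = ₹126.77 + ₹27.3 = ₹154.07
Saving = ₹256.78 − ₹154.07 = ₹102.71

₹102.71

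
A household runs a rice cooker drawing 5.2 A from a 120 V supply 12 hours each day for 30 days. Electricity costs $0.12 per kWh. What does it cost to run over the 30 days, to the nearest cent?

$26.96

Power = 5.2 A × 120 V = 624 W = 0.624 kW
Runtime = 12 h/day × 30 days = 360 h
Energy = 0.624 kW × 360 h = 224.64 kWh
Cost = 224.64 kWh × $0.12/kWh = $26.96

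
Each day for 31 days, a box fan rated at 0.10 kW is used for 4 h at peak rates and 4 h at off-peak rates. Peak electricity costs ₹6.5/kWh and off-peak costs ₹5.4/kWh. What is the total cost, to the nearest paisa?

₹147.56

Peak energy = 0.1 kW × 4 h × 31 = 12.4 kWh
Off-peak energy = 0.1 kW × 4 h × 31 = 12.4 kWh
Cost = 12.4 × ₹6.5 + 12.4 × ₹5.4 = ₹80.6 + ₹66.96 = ₹147.56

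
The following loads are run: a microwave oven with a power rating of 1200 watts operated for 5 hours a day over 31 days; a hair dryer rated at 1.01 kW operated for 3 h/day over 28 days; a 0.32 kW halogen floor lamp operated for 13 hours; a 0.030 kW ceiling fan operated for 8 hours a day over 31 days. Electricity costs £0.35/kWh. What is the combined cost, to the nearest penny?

microwave oven: Runtime = 5 h/day × 31 days = 155 h
microwave oven: 1.2 kW × 155 h = 186 kWh
hair dryer: Runtime = 3 h/day × 28 days = 84 h
hair dryer: 1.01 kW × 84 h = 84.84 kWh
halogen floor lamp: 0.32 kW × 13 h = 4.16 kWh
ceiling fan: Runtime = 8 h/day × 31 days = 248 h
ceiling fan: 0.03 kW × 248 h = 7.44 kWh
Total energy = 282.44 kWh
Cost = 282.44 × £0.35 = £98.85

£98.85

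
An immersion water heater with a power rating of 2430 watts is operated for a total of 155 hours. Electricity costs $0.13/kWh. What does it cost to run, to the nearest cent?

Energy = 2.43 kW × 155 h = 376.65 kWh
Cost = 376.65 kWh × $0.13/kWh = $48.96

$48.96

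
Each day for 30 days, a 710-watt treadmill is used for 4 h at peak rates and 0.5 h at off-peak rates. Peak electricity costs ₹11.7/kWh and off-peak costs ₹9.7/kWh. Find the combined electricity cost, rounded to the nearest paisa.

₹1100.15

Peak energy = 0.71 kW × 4 h × 30 = 85.2 kWh
Off-peak energy = 0.71 kW × 0.5 h × 30 = 10.65 kWh
Cost = 85.2 × ₹11.7 + 10.65 × ₹9.7 = ₹996.84 + ₹103.305 = ₹1100.15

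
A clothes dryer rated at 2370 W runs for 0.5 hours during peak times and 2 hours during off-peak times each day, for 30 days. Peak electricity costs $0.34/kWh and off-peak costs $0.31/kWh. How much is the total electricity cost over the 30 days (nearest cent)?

Peak energy = 2.37 kW × 0.5 h × 30 = 35.55 kWh
Off-peak energy = 2.37 kW × 2 h × 30 = 142.2 kWh
Cost = 35.55 × $0.34 + 142.2 × $0.31 = $12.087 + $44.082 = $56.17

$56.17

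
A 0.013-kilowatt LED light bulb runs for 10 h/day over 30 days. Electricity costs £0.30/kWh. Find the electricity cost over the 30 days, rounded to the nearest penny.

Runtime = 10 h/day × 30 days = 300 h
Energy = 0.013 kW × 300 h = 3.9 kWh
Cost = 3.9 kWh × £0.30/kWh = £1.17

£1.17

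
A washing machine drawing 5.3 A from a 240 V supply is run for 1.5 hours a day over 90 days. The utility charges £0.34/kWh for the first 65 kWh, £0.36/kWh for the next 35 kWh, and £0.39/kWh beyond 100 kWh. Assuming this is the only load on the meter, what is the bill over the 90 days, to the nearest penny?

Power = 5.3 A × 240 V = 1272 W = 1.272 kW
Runtime = 1.5 h/day × 90 days = 135 h
Energy = 1.272 kW × 135 h = 171.72 kWh
Tier 1 (0–65 kWh): 65 × £0.34 = £22.1
Tier 2 (65–100 kWh): 35 × £0.36 = £12.6
Above 100 kWh: 71.72 × £0.39 = £27.9708
Bill = £62.67

£62.67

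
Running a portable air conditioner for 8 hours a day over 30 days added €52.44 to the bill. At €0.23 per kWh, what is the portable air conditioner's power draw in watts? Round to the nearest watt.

Energy = €52.44 ÷ €0.23/kWh = 228 kWh
Runtime = 8 h/day × 30 days = 240 h
Power = 228 kWh ÷ 240 h = 0.95 kW = 950 W

950 W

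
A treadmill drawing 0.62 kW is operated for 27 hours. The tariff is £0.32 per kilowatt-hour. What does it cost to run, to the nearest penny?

£5.36

Energy = 0.62 kW × 27 h = 16.74 kWh
Cost = 16.74 kWh × £0.32/kWh = £5.36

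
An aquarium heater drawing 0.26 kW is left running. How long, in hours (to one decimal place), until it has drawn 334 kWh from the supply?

Hours = 334 kWh ÷ 0.26 kW = 1284.6 h

1284.6 h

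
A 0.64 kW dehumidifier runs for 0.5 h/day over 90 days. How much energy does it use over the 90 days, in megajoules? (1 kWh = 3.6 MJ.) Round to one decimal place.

Runtime = 0.5 h/day × 90 days = 45 h
Energy = 0.64 kW × 45 h = 28.8 kWh
= 28.8 × 3.6 MJ = 103.7 MJ

103.7 MJ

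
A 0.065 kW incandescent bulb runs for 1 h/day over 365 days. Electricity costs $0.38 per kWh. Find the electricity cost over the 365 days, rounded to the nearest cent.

$9.02

Runtime = 1 h/day × 365 days = 365 h
Energy = 0.065 kW × 365 h = 23.725 kWh
Cost = 23.725 kWh × $0.38/kWh = $9.02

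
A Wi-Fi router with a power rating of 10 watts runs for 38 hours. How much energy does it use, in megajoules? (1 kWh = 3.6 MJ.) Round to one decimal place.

Energy = 0.01 kW × 38 h = 0.38 kWh
= 0.38 × 3.6 MJ = 1.4 MJ

1.4 MJ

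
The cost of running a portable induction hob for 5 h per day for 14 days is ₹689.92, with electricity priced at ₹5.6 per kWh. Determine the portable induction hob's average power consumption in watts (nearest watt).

1760 W

Energy = ₹689.92 ÷ ₹5.6/kWh = 123.2 kWh
Runtime = 5 h/day × 14 days = 70 h
Power = 123.2 kWh ÷ 70 h = 1.76 kW = 1760 W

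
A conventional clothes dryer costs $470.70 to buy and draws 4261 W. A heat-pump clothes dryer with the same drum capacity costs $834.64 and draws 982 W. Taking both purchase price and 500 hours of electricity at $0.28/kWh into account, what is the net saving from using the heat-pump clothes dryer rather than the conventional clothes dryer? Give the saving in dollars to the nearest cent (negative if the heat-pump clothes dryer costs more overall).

$95.12

conventional clothes dryer: $470.70 + (4261/1000) kW × 500 h × $0.28 = $470.70 + $596.54 = $1067.24
heat-pump clothes dryer: $834.64 + (982/1000) kW × 500 h × $0.28 = $834.64 + $137.48 = $972.12
Saving = $1067.24 − $972.12 = $95.12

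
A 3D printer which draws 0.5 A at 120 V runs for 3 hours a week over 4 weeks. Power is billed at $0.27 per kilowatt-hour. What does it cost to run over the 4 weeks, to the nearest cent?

Power = 0.5 A × 120 V = 60 W = 0.06 kW
Runtime = 3 h/week × 4 weeks = 12 h
Energy = 0.06 kW × 12 h = 0.72 kWh
Cost = 0.72 kWh × $0.27/kWh = $0.19

$0.19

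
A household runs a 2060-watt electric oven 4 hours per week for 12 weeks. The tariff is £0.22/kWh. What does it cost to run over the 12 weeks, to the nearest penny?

Runtime = 4 h/week × 12 weeks = 48 h
Energy = 2.06 kW × 48 h = 98.88 kWh
Cost = 98.88 kWh × £0.22/kWh = £21.75

£21.75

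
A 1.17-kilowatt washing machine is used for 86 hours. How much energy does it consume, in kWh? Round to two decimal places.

Energy = 1.17 kW × 86 h = 100.62 kWh

100.62 kWh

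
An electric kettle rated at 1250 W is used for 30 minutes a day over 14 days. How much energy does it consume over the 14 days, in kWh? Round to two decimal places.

Runtime = 30 min × 14 = 420 min = 7 h
Energy = 1.25 kW × 7 h = 8.75 kWh

8.75 kWh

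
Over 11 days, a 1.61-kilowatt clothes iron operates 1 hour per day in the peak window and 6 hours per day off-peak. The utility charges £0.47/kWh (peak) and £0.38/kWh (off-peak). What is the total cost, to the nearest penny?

Peak energy = 1.61 kW × 1 h × 11 = 17.71 kWh
Off-peak energy = 1.61 kW × 6 h × 11 = 106.26 kWh
Cost = 17.71 × £0.47 + 106.26 × £0.38 = £8.3237 + £40.3788 = £48.70

£48.70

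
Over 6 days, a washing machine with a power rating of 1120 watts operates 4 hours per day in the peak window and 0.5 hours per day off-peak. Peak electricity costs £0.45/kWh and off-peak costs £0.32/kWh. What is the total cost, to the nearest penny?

Peak energy = 1.12 kW × 4 h × 6 = 26.88 kWh
Off-peak energy = 1.12 kW × 0.5 h × 6 = 3.36 kWh
Cost = 26.88 × £0.45 + 3.36 × £0.32 = £12.096 + £1.0752 = £13.17

£13.17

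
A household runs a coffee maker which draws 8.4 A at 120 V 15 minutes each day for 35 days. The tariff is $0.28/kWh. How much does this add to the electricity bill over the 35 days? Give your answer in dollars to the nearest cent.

Power = 8.4 A × 120 V = 1008 W = 1.008 kW
Runtime = 15 min × 35 = 525 min = 8.75 h
Energy = 1.008 kW × 8.75 h = 8.82 kWh
Cost = 8.82 kWh × $0.28/kWh = $2.47

$2.47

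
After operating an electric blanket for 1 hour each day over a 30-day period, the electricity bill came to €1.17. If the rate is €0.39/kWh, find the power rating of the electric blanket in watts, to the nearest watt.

Energy = €1.17 ÷ €0.39/kWh = 3 kWh
Runtime = 1 h/day × 30 days = 30 h
Power = 3 kWh ÷ 30 h = 0.1 kW = 100 W

100 W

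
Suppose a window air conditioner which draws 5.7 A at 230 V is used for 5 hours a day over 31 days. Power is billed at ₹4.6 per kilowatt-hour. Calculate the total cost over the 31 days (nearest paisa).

Power = 5.7 A × 230 V = 1311 W = 1.311 kW
Runtime = 5 h/day × 31 days = 155 h
Energy = 1.311 kW × 155 h = 203.205 kWh
Cost = 203.205 kWh × ₹4.6/kWh = ₹934.74

₹934.74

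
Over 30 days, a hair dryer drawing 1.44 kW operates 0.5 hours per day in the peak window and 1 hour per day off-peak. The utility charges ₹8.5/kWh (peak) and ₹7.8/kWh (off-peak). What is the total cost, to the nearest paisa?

Peak energy = 1.44 kW × 0.5 h × 30 = 21.6 kWh
Off-peak energy = 1.44 kW × 1 h × 30 = 43.2 kWh
Cost = 21.6 × ₹8.5 + 43.2 × ₹7.8 = ₹183.6 + ₹336.96 = ₹520.56

₹520.56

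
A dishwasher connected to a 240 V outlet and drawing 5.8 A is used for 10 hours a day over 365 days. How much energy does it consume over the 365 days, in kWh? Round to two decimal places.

5080.80 kWh

Power = 5.8 A × 240 V = 1392 W = 1.392 kW
Runtime = 10 h/day × 365 days = 3650 h
Energy = 1.392 kW × 3650 h = 5080.8 kWh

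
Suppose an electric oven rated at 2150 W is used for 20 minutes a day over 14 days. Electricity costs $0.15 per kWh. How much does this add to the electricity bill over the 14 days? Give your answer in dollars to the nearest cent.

$1.51

Runtime = 20 min × 14 = 280 min = 4.666666… h
Energy = 2.15 kW × 4.666666… h = 10.033333… kWh
Cost = 10.033333… kWh × $0.15/kWh = $1.51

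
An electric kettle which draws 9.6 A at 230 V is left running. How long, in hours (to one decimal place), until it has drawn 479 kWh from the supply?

Power = 9.6 A × 230 V = 2208 W = 2.208 kW
Hours = 479 kWh ÷ 2.208 kW = 216.9 h

216.9 h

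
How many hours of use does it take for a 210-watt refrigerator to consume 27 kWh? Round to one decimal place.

128.6 h

Hours = 27 kWh ÷ 0.21 kW = 128.6 h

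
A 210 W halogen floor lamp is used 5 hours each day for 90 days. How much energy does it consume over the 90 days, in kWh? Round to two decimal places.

94.50 kWh

Runtime = 5 h/day × 90 days = 450 h
Energy = 0.21 kW × 450 h = 94.5 kWh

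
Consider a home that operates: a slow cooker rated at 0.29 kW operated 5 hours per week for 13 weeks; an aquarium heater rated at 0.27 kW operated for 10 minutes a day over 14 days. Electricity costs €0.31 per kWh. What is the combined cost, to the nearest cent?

€6.04

slow cooker: Runtime = 5 h/week × 13 weeks = 65 h
slow cooker: 0.29 kW × 65 h = 18.85 kWh
aquarium heater: Runtime = 10 min × 14 = 140 min = 2.333333… h
aquarium heater: 0.27 kW × 2.333333… h = 0.63 kWh
Total energy = 19.48 kWh
Cost = 19.48 × €0.31 = €6.04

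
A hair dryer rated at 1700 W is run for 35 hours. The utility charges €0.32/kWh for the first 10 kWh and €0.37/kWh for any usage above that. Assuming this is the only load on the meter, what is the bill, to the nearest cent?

Energy = 1.7 kW × 35 h = 59.5 kWh
Tier 1 (0–10 kWh): 10 × €0.32 = €3.2
Above 10 kWh: 49.5 × €0.37 = €18.315
Bill = €21.52

€21.52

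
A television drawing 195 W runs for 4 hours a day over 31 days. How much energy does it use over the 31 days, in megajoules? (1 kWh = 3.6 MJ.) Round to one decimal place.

Runtime = 4 h/day × 31 days = 124 h
Energy = 0.195 kW × 124 h = 24.18 kWh
= 24.18 × 3.6 MJ = 87.0 MJ

87.0 MJ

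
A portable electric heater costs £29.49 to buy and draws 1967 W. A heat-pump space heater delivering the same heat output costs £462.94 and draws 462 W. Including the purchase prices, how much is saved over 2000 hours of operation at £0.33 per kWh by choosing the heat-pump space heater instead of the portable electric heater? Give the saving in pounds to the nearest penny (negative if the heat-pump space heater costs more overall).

£559.85

portable electric heater: £29.49 + (1967/1000) kW × 2000 h × £0.33 = £29.49 + £1298.22 = £1327.71
heat-pump space heater: £462.94 + (462/1000) kW × 2000 h × £0.33 = £462.94 + £304.92 = £767.86
Saving = £1327.71 − £767.86 = £559.85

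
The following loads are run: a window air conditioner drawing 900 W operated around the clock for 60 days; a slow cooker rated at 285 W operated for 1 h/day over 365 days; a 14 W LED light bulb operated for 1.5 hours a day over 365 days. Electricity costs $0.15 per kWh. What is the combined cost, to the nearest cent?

window air conditioner: Runtime = 24 h × 60 = 1440 h
window air conditioner: 0.9 kW × 1440 h = 1296 kWh
slow cooker: Runtime = 1 h/day × 365 days = 365 h
slow cooker: 0.285 kW × 365 h = 104.025 kWh
LED light bulb: Runtime = 1.5 h/day × 365 days = 547.5 h
LED light bulb: 0.014 kW × 547.5 h = 7.665 kWh
Total energy = 1407.69 kWh
Cost = 1407.69 × $0.15 = $211.15

$211.15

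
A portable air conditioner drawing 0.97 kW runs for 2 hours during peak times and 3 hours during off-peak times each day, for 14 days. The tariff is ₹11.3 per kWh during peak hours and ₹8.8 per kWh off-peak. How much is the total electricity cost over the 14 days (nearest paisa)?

₹665.42

Peak energy = 0.97 kW × 2 h × 14 = 27.16 kWh
Off-peak energy = 0.97 kW × 3 h × 14 = 40.74 kWh
Cost = 27.16 × ₹11.3 + 40.74 × ₹8.8 = ₹306.908 + ₹358.512 = ₹665.42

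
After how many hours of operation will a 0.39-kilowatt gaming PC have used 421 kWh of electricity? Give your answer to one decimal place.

1079.5 h

Hours = 421 kWh ÷ 0.39 kW = 1079.5 h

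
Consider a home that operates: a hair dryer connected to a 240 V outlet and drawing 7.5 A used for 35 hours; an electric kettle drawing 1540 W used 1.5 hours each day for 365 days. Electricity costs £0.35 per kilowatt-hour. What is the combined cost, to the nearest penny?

hair dryer: Power = 7.5 A × 240 V = 1800 W = 1.8 kW
hair dryer: 1.8 kW × 35 h = 63 kWh
electric kettle: Runtime = 1.5 h/day × 365 days = 547.5 h
electric kettle: 1.54 kW × 547.5 h = 843.15 kWh
Total energy = 906.15 kWh
Cost = 906.15 × £0.35 = £317.15

£317.15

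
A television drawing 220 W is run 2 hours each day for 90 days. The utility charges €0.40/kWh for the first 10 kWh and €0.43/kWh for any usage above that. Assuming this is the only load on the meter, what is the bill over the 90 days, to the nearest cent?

Runtime = 2 h/day × 90 days = 180 h
Energy = 0.22 kW × 180 h = 39.6 kWh
Tier 1 (0–10 kWh): 10 × €0.40 = €4
Above 10 kWh: 29.6 × €0.43 = €12.728
Bill = €16.73

€16.73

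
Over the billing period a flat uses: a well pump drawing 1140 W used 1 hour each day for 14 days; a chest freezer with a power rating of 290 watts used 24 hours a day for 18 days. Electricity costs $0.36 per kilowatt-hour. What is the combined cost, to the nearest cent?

$50.85

well pump: Runtime = 1 h/day × 14 days = 14 h
well pump: 1.14 kW × 14 h = 15.96 kWh
chest freezer: Runtime = 24 h × 18 = 432 h
chest freezer: 0.29 kW × 432 h = 125.28 kWh
Total energy = 141.24 kWh
Cost = 141.24 × $0.36 = $50.85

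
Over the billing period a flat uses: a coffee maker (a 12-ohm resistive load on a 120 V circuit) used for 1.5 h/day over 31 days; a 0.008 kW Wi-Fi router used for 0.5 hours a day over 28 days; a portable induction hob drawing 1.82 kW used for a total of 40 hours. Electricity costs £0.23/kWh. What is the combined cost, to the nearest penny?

coffee maker: Power = V²/R = 120²/12 = 1200 W = 1.2 kW
coffee maker: Runtime = 1.5 h/day × 31 days = 46.5 h
coffee maker: 1.2 kW × 46.5 h = 55.8 kWh
Wi-Fi router: Runtime = 0.5 h/day × 28 days = 14 h
Wi-Fi router: 0.008 kW × 14 h = 0.112 kWh
portable induction hob: 1.82 kW × 40 h = 72.8 kWh
Total energy = 128.712 kWh
Cost = 128.712 × £0.23 = £29.60

£29.60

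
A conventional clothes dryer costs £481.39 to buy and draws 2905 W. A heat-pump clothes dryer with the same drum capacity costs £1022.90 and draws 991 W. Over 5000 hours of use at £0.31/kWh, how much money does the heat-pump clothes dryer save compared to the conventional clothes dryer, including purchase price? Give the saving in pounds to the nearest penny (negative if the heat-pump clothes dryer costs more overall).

conventional clothes dryer: £481.39 + (2905/1000) kW × 5000 h × £0.31 = £481.39 + £4502.75 = £4984.14
heat-pump clothes dryer: £1022.90 + (991/1000) kW × 5000 h × £0.31 = £1022.90 + £1536.05 = £2558.95
Saving = £4984.14 − £2558.95 = £2425.19

£2425.19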